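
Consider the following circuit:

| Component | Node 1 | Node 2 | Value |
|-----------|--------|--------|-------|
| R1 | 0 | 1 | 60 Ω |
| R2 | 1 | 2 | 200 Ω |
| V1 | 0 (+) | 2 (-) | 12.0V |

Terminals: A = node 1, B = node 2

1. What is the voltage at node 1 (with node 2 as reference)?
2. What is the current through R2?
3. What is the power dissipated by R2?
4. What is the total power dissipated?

Nodal analysis, taking node 2 as the 0 V reference.
Source V1 fixes V_0 = 12 V.
KCL at each unknown node (sum of currents leaving = 0; resistances in Ω):
  Node 1: (V_1 - 12)/60 + (V_1 - 0)/200 = 0
Collecting terms: 0.02167 × V_1 = 0.2  =>  V_1 = 9.231 V
Part 1:
  Read off the nodal solution: V_1 = 9.231 V
Part 2:
  I_R2 = (V_1 - V_2)/R2 = (9.231 - 0)/200 = 0.04615 A
  Magnitude: I_R2 = 0.04615 A
Part 3:
  I_R2 = (V_1 - V_2)/R2 = (9.231 - 0)/200 = 0.04615 A
  P_R2 = I_R2² × R2 = (0.04615)² × 200 = 0.426 W
Part 4:
  Power in each resistor, P = (ΔV)²/R:
    P_R1 = (12 - 9.231)²/60 = 0.1278 W
    P_R2 = (9.231 - 0)²/200 = 0.426 W
  P_total = P_R1 + P_R2 = 0.5538 W

Final answers:
1. V_1 = 9.231 V
2. I_R2 = 0.04615 A
3. P_R2 = 0.426 W
4. P_total = 0.5538 W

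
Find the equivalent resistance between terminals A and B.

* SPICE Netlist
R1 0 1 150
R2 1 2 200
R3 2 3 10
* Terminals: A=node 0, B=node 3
Reduce the network between node 0 (A) and node 3 (B) by series/parallel combination:
  Rs1 = R1 + R2 (series, joined only at node 1) = 150 + 200 = 350 Ω
  Rs2 = R3 + Rs1 (series, joined only at node 2) = 10 + 350 = 360 Ω
R_eq = 360 Ω

Final answer: 360 Ω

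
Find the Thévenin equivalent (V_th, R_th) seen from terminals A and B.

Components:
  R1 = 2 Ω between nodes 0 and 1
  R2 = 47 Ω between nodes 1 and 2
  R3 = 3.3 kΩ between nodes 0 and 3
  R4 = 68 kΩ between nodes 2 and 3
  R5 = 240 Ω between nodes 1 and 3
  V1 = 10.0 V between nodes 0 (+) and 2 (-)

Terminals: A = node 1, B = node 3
Step 1 — V_th is the open-circuit voltage V_A - V_B (nothing connected across the terminals).
Nodal analysis, taking node 2 as the 0 V reference.
Source V1 fixes V_0 = 10 V.
KCL at each unknown node (sum of currents leaving = 0; resistances in Ω):
  Node 1: (V_1 - 10)/2 + (V_1 - 0)/47 + (V_1 - V_3)/240 = 0
  Node 3: (V_3 - 10)/3300 + (V_3 - 0)/68000 + (V_3 - V_1)/240 = 0
Collecting terms (coefficients in siemens):
  0.5254·V_1 - 0.004167·V_3 = 5
  0.004484·V_3 - 0.004167·V_1 = 0.00303
Determinant D = (0.5254)(0.004484) - (-0.004167)(-0.004167) = 0.002339
V_1 = [(5)(0.004484) - (-0.004167)(0.00303)]/D = 9.592 V
V_3 = [(0.5254)(0.00303) - (5)(-0.004167)]/D = 9.588 V
V_th = V_1 - V_3 = 9.592 - 9.588 = 0.003871 V
Step 2 — R_th: zero the source — replace V1 by a short circuit (node 2 merges into node 0) — and find the resistance seen between A (node 1) and B (node 3).
Reduce the network between node 1 (A) and node 3 (B) by series/parallel combination:
  Rp1 = R1 ‖ R2 (parallel, both between nodes 0 and 1) = 1/(1/2 + 1/47) = 1.918 Ω
  Rp2 = R3 ‖ R4 (parallel, both between nodes 0 and 3) = 1/(1/3300 + 1/68000) = 3147 Ω
  Rs1 = Rp1 + Rp2 (series, joined only at node 0) = 1.918 + 3147 = 3149 Ω
  Rp3 = R5 ‖ Rs1 (parallel, both between nodes 1 and 3) = 1/(1/240 + 1/3149) = 223 Ω
R_th = 223 Ω

Final answer: V_th = 0.003871 V, R_th = 223 Ω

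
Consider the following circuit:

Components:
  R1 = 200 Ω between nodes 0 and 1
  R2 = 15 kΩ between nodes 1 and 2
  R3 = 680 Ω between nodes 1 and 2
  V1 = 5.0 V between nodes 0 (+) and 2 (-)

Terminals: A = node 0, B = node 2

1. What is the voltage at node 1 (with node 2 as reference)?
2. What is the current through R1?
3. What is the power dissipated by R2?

Nodal analysis, taking node 2 as the 0 V reference.
Source V1 fixes V_0 = 5 V.
KCL at each unknown node (sum of currents leaving = 0; resistances in Ω):
  Node 1: (V_1 - 5)/200 + (V_1 - 0)/15000 + (V_1 - 0)/680 = 0
Collecting terms: 0.006537 × V_1 = 0.025  =>  V_1 = 3.824 V
Part 1:
  Read off the nodal solution: V_1 = 3.824 V
Part 2:
  I_R1 = (V_0 - V_1)/R1 = (5 - 3.824)/200 = 0.005879 A
  Magnitude: I_R1 = 0.005879 A
Part 3:
  I_R2 = (V_1 - V_2)/R2 = (3.824 - 0)/15000 = 0.0002549 A
  P_R2 = I_R2² × R2 = (0.0002549)² × 15000 = 0.000975 W

Final answers:
1. V_1 = 3.824 V
2. I_R1 = 0.005879 A
3. P_R2 = 0.000975 W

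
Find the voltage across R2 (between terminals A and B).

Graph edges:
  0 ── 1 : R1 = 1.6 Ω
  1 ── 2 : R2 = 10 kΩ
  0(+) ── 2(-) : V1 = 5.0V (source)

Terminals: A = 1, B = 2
R1 and R2 are in series across V1 (node 0 → node 1 → node 2), and the output A–B is taken across R2, so this is a voltage divider.
Series current: I = V1/(R1 + R2) = 5/(1.6 + 10000) = 5/10000 = 0.0004999 A
V_R2 = I × R2 = V1 × R2/(R1 + R2) = 5 × 10000/10000 = 4.999 V

Final answer: 4.999 V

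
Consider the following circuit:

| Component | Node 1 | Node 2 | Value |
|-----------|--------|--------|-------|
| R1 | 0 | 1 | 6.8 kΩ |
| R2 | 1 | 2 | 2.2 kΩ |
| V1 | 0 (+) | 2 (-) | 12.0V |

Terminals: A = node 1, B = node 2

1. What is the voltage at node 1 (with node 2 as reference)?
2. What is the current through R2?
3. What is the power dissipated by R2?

Nodal analysis, taking node 2 as the 0 V reference.
Source V1 fixes V_0 = 12 V.
KCL at each unknown node (sum of currents leaving = 0; resistances in Ω):
  Node 1: (V_1 - 12)/6800 + (V_1 - 0)/2200 = 0
Collecting terms: 0.0006016 × V_1 = 0.001765  =>  V_1 = 2.933 V
Part 1:
  Read off the nodal solution: V_1 = 2.933 V
Part 2:
  I_R2 = (V_1 - V_2)/R2 = (2.933 - 0)/2200 = 0.001333 A
  Magnitude: I_R2 = 0.001333 A
Part 3:
  I_R2 = (V_1 - V_2)/R2 = (2.933 - 0)/2200 = 0.001333 A
  P_R2 = I_R2² × R2 = (0.001333)² × 2200 = 0.003911 W

Final answers:
1. V_1 = 2.933 V
2. I_R2 = 0.001333 A
3. P_R2 = 0.003911 W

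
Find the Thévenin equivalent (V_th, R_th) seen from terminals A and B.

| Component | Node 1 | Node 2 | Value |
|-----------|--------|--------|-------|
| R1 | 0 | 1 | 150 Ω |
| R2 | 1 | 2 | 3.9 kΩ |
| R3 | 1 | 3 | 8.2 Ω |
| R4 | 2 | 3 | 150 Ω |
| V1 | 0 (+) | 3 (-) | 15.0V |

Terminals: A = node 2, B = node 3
Step 1 — V_th is the open-circuit voltage V_A - V_B (nothing connected across the terminals).
Nodal analysis, taking node 3 as the 0 V reference.
Source V1 fixes V_0 = 15 V.
KCL at each unknown node (sum of currents leaving = 0; resistances in Ω):
  Node 1: (V_1 - 15)/150 + (V_1 - V_2)/3900 + (V_1 - 0)/8.2 = 0
  Node 2: (V_2 - V_1)/3900 + (V_2 - 0)/150 = 0
Collecting terms (coefficients in siemens):
  0.1289·V_1 - 0.0002564·V_2 = 0.1
  0.006923·V_2 - 0.0002564·V_1 = 0
Determinant D = (0.1289)(0.006923) - (-0.0002564)(-0.0002564) = 0.0008921
V_1 = [(0.1)(0.006923) - (-0.0002564)(0)]/D = 0.776 V
V_2 = [(0.1289)(0) - (0.1)(-0.0002564)]/D = 0.02874 V
V_th = V_2 - V_3 = 0.02874 - 0 = 0.02874 V
Step 2 — R_th: zero the source — replace V1 by a short circuit (node 3 merges into node 0) — and find the resistance seen between A (node 2) and B (node 0).
Reduce the network between node 2 (A) and node 0 (B) by series/parallel combination:
  Rp1 = R1 ‖ R3 (parallel, both between nodes 0 and 1) = 1/(1/150 + 1/8.2) = 7.775 Ω
  Rs1 = R2 + Rp1 (series, joined only at node 1) = 3900 + 7.775 = 3908 Ω
  Rp2 = R4 ‖ Rs1 (parallel, both between nodes 0 and 2) = 1/(1/150 + 1/3908) = 144.5 Ω
R_th = 144.5 Ω

Final answer: V_th = 0.02874 V, R_th = 144.5 Ω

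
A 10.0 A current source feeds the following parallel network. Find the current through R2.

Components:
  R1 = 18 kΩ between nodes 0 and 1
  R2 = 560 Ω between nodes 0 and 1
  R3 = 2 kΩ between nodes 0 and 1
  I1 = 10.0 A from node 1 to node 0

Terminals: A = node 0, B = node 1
All resistors sit directly between nodes 0 and 1, so they are in parallel and share one voltage V; the full source current 10 A splits among them.
1/R_par = 1/18000 + 1/560 + 1/2000 = 0.002341 S  =>  R_par = 427.1 Ω
V = I × R_par = 10 × 427.1 = 4271 V
I_R2 = V/R2 = 4271/560 = 7.627 A

Final answer: 7.627 A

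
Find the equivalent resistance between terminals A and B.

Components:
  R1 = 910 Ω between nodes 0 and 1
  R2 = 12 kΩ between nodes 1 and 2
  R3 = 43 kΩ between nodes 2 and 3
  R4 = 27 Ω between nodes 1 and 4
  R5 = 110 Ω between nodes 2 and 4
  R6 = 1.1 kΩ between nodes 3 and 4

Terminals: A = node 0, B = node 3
The network is not a plain series/parallel combination. Inject a 1 A test current into terminal A (node 0) and return it from terminal B (node 3); then R_eq = V_A / (1 A).
Nodal analysis, taking node 3 as the 0 V reference.
Current source I_test pushes 1 A into node 0 and draws it out of node 3.
KCL at each unknown node (sum of currents leaving = 0; resistances in Ω):
  Node 0: (V_0 - V_1)/910 - 1 = 0
  Node 1: (V_1 - V_0)/910 + (V_1 - V_2)/12000 + (V_1 - V_4)/27 = 0
  Node 2: (V_2 - V_1)/12000 + (V_2 - 0)/43000 + (V_2 - V_4)/110 = 0
  Node 4: (V_4 - V_1)/27 + (V_4 - V_2)/110 + (V_4 - 0)/1100 = 0
Collecting terms (coefficients in siemens):
  0.001099·V_0 - 0.001099·V_1 = 1
  0.03822·V_1 - 0.001099·V_0 - 0.00008333·V_2 - 0.03704·V_4 = 0
  0.009197·V_2 - 0.00008333·V_1 - 0.009091·V_4 = 0
  0.04704·V_4 - 0.03704·V_1 - 0.009091·V_2 = 0
Solving these 4 simultaneous equations (Gaussian elimination) gives:
  V_0 = 2010 V, V_1 = 1100 V, V_2 = 1070 V, V_4 = 1073 V
R_eq = V_0 / 1 A = 2010 Ω = 2.01 kΩ

Final answer: 2.01 kΩ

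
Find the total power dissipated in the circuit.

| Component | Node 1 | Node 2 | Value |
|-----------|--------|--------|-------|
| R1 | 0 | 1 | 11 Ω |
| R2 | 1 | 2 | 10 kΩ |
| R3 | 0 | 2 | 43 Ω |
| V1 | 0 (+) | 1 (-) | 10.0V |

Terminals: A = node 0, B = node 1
Nodal analysis, taking node 1 as the 0 V reference.
Source V1 fixes V_0 = 10 V.
KCL at each unknown node (sum of currents leaving = 0; resistances in Ω):
  Node 2: (V_2 - 0)/10000 + (V_2 - 10)/43 = 0
Collecting terms: 0.02336 × V_2 = 0.2326  =>  V_2 = 9.957 V
Power in each resistor, P = (ΔV)²/R:
  P_R1 = (10 - 0)²/11 = 9.091 W
  P_R2 = (0 - 9.957)²/10000 = 0.009915 W
  P_R3 = (10 - 9.957)²/43 = 0.00004263 W
P_total = P_R1 + P_R2 + P_R3 = 9.101 W

Final answer: 9.101 W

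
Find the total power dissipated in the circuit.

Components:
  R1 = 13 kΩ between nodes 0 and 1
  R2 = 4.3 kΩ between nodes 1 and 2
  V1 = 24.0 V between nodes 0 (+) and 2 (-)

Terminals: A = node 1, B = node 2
Nodal analysis, taking node 2 as the 0 V reference.
Source V1 fixes V_0 = 24 V.
KCL at each unknown node (sum of currents leaving = 0; resistances in Ω):
  Node 1: (V_1 - 24)/13000 + (V_1 - 0)/4300 = 0
Collecting terms: 0.0003095 × V_1 = 0.001846  =>  V_1 = 5.965 V
Power in each resistor, P = (ΔV)²/R:
  P_R1 = (24 - 5.965)²/13000 = 0.02502 W
  P_R2 = (5.965 - 0)²/4300 = 0.008276 W
P_total = P_R1 + P_R2 = 0.03329 W

Final answer: 0.03329 W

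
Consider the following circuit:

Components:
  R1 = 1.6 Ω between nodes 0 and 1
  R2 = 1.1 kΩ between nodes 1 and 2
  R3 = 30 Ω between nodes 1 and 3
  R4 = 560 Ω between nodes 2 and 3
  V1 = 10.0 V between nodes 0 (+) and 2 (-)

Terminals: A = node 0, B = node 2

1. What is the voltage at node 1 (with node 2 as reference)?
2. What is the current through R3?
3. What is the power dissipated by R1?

Nodal analysis, taking node 2 as the 0 V reference.
Source V1 fixes V_0 = 10 V.
KCL at each unknown node (sum of currents leaving = 0; resistances in Ω):
  Node 1: (V_1 - 10)/1.6 + (V_1 - 0)/1100 + (V_1 - V_3)/30 = 0
  Node 3: (V_3 - V_1)/30 + (V_3 - 0)/560 = 0
Collecting terms (coefficients in siemens):
  0.6592·V_1 - 0.03333·V_3 = 6.25
  0.03512·V_3 - 0.03333·V_1 = 0
Determinant D = (0.6592)(0.03512) - (-0.03333)(-0.03333) = 0.02204
V_1 = [(6.25)(0.03512) - (-0.03333)(0)]/D = 9.959 V
V_3 = [(0.6592)(0) - (6.25)(-0.03333)]/D = 9.452 V
Part 1:
  Read off the nodal solution: V_1 = 9.959 V
Part 2:
  I_R3 = (V_1 - V_3)/R3 = (9.959 - 9.452)/30 = 0.01688 A
  Magnitude: I_R3 = 0.01688 A
Part 3:
  I_R1 = (V_0 - V_1)/R1 = (10 - 9.959)/1.6 = 0.02593 A
  P_R1 = I_R1² × R1 = (0.02593)² × 1.6 = 0.001076 W

Final answers:
1. V_1 = 9.959 V
2. I_R3 = 0.01688 A
3. P_R1 = 0.001076 W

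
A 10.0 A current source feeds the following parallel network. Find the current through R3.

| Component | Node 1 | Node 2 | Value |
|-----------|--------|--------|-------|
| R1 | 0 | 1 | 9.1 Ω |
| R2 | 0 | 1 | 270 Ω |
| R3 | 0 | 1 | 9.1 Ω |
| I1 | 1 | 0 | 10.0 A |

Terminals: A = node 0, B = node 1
All resistors sit directly between nodes 0 and 1, so they are in parallel and share one voltage V; the full source current 10 A splits among them.
1/R_par = 1/9.1 + 1/270 + 1/9.1 = 0.2235 S  =>  R_par = 4.475 Ω
V = I × R_par = 10 × 4.475 = 44.75 V
I_R3 = V/R3 = 44.75/9.1 = 4.917 A

Final answer: 4.917 A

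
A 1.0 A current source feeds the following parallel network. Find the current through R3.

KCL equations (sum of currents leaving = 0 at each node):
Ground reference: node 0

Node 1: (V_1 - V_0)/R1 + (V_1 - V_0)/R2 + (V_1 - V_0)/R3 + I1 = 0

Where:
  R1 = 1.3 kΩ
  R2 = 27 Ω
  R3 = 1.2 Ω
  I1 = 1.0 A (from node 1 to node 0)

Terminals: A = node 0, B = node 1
All resistors sit directly between nodes 0 and 1, so they are in parallel and share one voltage V; the full source current 1 A splits among them.
1/R_par = 1/1300 + 1/27 + 1/1.2 = 0.8711 S  =>  R_par = 1.148 Ω
V = I × R_par = 1 × 1.148 = 1.148 V
I_R3 = V/R3 = 1.148/1.2 = 0.9566 A

Final answer: 0.9566 A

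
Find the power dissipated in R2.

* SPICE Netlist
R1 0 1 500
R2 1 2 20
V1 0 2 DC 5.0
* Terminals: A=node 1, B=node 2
Nodal analysis, taking node 2 as the 0 V reference.
Source V1 fixes V_0 = 5 V.
KCL at each unknown node (sum of currents leaving = 0; resistances in Ω):
  Node 1: (V_1 - 5)/500 + (V_1 - 0)/20 = 0
Collecting terms: 0.052 × V_1 = 0.01  =>  V_1 = 0.1923 V
I_R2 = (V_1 - V_2)/R2 = (0.1923 - 0)/20 = 0.009615 A
P_R2 = I_R2² × R2 = (0.009615)² × 20 = 0.001849 W

Final answer: 0.001849 W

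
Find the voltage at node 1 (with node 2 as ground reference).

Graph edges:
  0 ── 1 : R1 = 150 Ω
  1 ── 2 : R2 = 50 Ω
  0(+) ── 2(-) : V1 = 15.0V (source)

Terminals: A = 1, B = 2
Nodal analysis, taking node 2 as the 0 V reference.
Source V1 fixes V_0 = 15 V.
KCL at each unknown node (sum of currents leaving = 0; resistances in Ω):
  Node 1: (V_1 - 15)/150 + (V_1 - 0)/50 = 0
Collecting terms: 0.02667 × V_1 = 0.1  =>  V_1 = 3.75 V
The requested potential is V_1 = 3.75 V.

Final answer: V_1 = 3.75 V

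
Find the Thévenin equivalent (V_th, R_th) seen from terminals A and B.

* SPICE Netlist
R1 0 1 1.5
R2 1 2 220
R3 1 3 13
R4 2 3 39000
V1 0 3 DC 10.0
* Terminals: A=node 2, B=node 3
Step 1 — V_th is the open-circuit voltage V_A - V_B (nothing connected across the terminals).
Nodal analysis, taking node 3 as the 0 V reference.
Source V1 fixes V_0 = 10 V.
KCL at each unknown node (sum of currents leaving = 0; resistances in Ω):
  Node 1: (V_1 - 10)/1.5 + (V_1 - V_2)/220 + (V_1 - 0)/13 = 0
  Node 2: (V_2 - V_1)/220 + (V_2 - 0)/39000 = 0
Collecting terms (coefficients in siemens):
  0.7481·V_1 - 0.004545·V_2 = 6.667
  0.004571·V_2 - 0.004545·V_1 = 0
Determinant D = (0.7481)(0.004571) - (-0.004545)(-0.004545) = 0.003399
V_1 = [(6.667)(0.004571) - (-0.004545)(0)]/D = 8.965 V
V_2 = [(0.7481)(0) - (6.667)(-0.004545)]/D = 8.915 V
V_th = V_2 - V_3 = 8.915 - 0 = 8.915 V
Step 2 — R_th: zero the source — replace V1 by a short circuit (node 3 merges into node 0) — and find the resistance seen between A (node 2) and B (node 0).
Reduce the network between node 2 (A) and node 0 (B) by series/parallel combination:
  Rp1 = R1 ‖ R3 (parallel, both between nodes 0 and 1) = 1/(1/1.5 + 1/13) = 1.345 Ω
  Rs1 = R2 + Rp1 (series, joined only at node 1) = 220 + 1.345 = 221.3 Ω
  Rp2 = R4 ‖ Rs1 (parallel, both between nodes 0 and 2) = 1/(1/39000 + 1/221.3) = 220.1 Ω
R_th = 220.1 Ω

Final answer: V_th = 8.915 V, R_th = 220.1 Ω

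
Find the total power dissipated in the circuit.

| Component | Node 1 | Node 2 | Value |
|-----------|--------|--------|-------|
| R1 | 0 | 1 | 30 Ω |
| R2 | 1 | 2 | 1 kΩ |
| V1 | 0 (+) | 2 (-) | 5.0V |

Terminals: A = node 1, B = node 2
Nodal analysis, taking node 2 as the 0 V reference.
Source V1 fixes V_0 = 5 V.
KCL at each unknown node (sum of currents leaving = 0; resistances in Ω):
  Node 1: (V_1 - 5)/30 + (V_1 - 0)/1000 = 0
Collecting terms: 0.03433 × V_1 = 0.1667  =>  V_1 = 4.854 V
Power in each resistor, P = (ΔV)²/R:
  P_R1 = (5 - 4.854)²/30 = 0.0007069 W
  P_R2 = (4.854 - 0)²/1000 = 0.02356 W
P_total = P_R1 + P_R2 = 0.02427 W

Final answer: 0.02427 W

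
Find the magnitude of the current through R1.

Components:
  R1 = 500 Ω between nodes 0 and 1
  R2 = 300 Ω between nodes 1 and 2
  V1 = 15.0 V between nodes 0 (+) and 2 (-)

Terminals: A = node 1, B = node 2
Nodal analysis, taking node 2 as the 0 V reference.
Source V1 fixes V_0 = 15 V.
KCL at each unknown node (sum of currents leaving = 0; resistances in Ω):
  Node 1: (V_1 - 15)/500 + (V_1 - 0)/300 = 0
Collecting terms: 0.005333 × V_1 = 0.03  =>  V_1 = 5.625 V
I_R1 = (V_0 - V_1)/R1 = (15 - 5.625)/500 = 0.01875 A
|I_R1| = 0.01875 A

Final answer: |I_R1| = 0.01875 A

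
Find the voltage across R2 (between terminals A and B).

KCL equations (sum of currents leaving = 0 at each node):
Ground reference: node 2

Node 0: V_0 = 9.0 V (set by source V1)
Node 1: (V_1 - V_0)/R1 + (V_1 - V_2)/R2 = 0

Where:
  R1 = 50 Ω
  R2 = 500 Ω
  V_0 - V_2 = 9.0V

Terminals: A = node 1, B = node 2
R1 and R2 are in series across V1 (node 0 → node 1 → node 2), and the output A–B is taken across R2, so this is a voltage divider.
Series current: I = V1/(R1 + R2) = 9/(50 + 500) = 9/550 = 0.01636 A
V_R2 = I × R2 = V1 × R2/(R1 + R2) = 9 × 500/550 = 8.182 V

Final answer: 8.182 V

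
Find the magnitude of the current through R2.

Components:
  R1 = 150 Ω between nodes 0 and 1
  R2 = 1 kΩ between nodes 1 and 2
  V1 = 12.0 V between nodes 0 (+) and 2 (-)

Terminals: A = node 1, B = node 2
Nodal analysis, taking node 2 as the 0 V reference.
Source V1 fixes V_0 = 12 V.
KCL at each unknown node (sum of currents leaving = 0; resistances in Ω):
  Node 1: (V_1 - 12)/150 + (V_1 - 0)/1000 = 0
Collecting terms: 0.007667 × V_1 = 0.08  =>  V_1 = 10.43 V
I_R2 = (V_1 - V_2)/R2 = (10.43 - 0)/1000 = 0.01043 A
|I_R2| = 0.01043 A

Final answer: |I_R2| = 0.01043 A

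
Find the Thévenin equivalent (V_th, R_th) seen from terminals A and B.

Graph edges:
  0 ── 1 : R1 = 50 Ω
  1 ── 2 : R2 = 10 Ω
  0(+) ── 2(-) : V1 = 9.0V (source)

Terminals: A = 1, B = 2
Step 1 — V_th is the open-circuit voltage V_A - V_B (nothing connected across the terminals).
Nodal analysis, taking node 2 as the 0 V reference.
Source V1 fixes V_0 = 9 V.
KCL at each unknown node (sum of currents leaving = 0; resistances in Ω):
  Node 1: (V_1 - 9)/50 + (V_1 - 0)/10 = 0
Collecting terms: 0.12 × V_1 = 0.18  =>  V_1 = 1.5 V
V_th = V_1 - V_2 = 1.5 - 0 = 1.5 V
Step 2 — R_th: zero the source — replace V1 by a short circuit (node 2 merges into node 0) — and find the resistance seen between A (node 1) and B (node 0).
Reduce the network between node 1 (A) and node 0 (B) by series/parallel combination:
  Rp1 = R1 ‖ R2 (parallel, both between nodes 0 and 1) = 1/(1/50 + 1/10) = 8.333 Ω
R_th = 8.333 Ω

Final answer: V_th = 1.5 V, R_th = 8.333 Ω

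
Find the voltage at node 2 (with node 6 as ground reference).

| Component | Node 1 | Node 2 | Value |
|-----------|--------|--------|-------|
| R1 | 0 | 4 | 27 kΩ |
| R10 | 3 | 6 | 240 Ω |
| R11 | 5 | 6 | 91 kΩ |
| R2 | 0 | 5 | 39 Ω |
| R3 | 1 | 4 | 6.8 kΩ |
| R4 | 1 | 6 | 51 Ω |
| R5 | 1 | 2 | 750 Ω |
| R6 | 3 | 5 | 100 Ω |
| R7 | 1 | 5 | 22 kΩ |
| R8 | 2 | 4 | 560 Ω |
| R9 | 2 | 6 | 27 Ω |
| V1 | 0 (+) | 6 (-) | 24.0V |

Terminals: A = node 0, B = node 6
Nodal analysis, taking node 6 as the 0 V reference.
Source V1 fixes V_0 = 24 V.
KCL at each unknown node (sum of currents leaving = 0; resistances in Ω):
  Node 1: (V_1 - V_4)/6800 + (V_1 - 0)/51 + (V_1 - V_2)/750 + (V_1 - V_5)/22000 = 0
  Node 2: (V_2 - V_1)/750 + (V_2 - V_4)/560 + (V_2 - 0)/27 = 0
  Node 3: (V_3 - V_5)/100 + (V_3 - 0)/240 = 0
  Node 4: (V_4 - 24)/27000 + (V_4 - V_1)/6800 + (V_4 - V_2)/560 = 0
  Node 5: (V_5 - 24)/39 + (V_5 - V_3)/100 + (V_5 - V_1)/22000 + (V_5 - 0)/91000 = 0
Collecting terms (coefficients in siemens):
  0.02113·V_1 - 0.001333·V_2 - 0.0001471·V_4 - 0.00004545·V_5 = 0
  0.04016·V_2 - 0.001333·V_1 - 0.001786·V_4 = 0
  0.01417·V_3 - 0.01·V_5 = 0
  0.00197·V_4 - 0.0001471·V_1 - 0.001786·V_2 = 0.0008889
  0.0357·V_5 - 0.00004545·V_1 - 0.01·V_3 = 0.6154
Solving these 5 simultaneous equations (Gaussian elimination) gives:
  V_1 = 0.05097 V, V_2 = 0.02285 V, V_3 = 15.17 V, V_4 = 0.4758 V
  V_5 = 21.49 V
The requested potential is V_2 = 0.02285 V.

Final answer: V_2 = 0.02285 V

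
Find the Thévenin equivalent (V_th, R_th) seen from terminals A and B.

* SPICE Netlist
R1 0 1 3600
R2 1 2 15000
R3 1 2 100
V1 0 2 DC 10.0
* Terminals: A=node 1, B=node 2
Step 1 — V_th is the open-circuit voltage V_A - V_B (nothing connected across the terminals).
Nodal analysis, taking node 2 as the 0 V reference.
Source V1 fixes V_0 = 10 V.
KCL at each unknown node (sum of currents leaving = 0; resistances in Ω):
  Node 1: (V_1 - 10)/3600 + (V_1 - 0)/15000 + (V_1 - 0)/100 = 0
Collecting terms: 0.01034 × V_1 = 0.002778  =>  V_1 = 0.2685 V
V_th = V_1 - V_2 = 0.2685 - 0 = 0.2685 V
Step 2 — R_th: zero the source — replace V1 by a short circuit (node 2 merges into node 0) — and find the resistance seen between A (node 1) and B (node 0).
Reduce the network between node 1 (A) and node 0 (B) by series/parallel combination:
  Rp1 = R1 ‖ R2 ‖ R3 (parallel, all between nodes 0 and 1) = 1/(1/3600 + 1/15000 + 1/100) = 96.67 Ω
R_th = 96.67 Ω

Final answer: V_th = 0.2685 V, R_th = 96.67 Ω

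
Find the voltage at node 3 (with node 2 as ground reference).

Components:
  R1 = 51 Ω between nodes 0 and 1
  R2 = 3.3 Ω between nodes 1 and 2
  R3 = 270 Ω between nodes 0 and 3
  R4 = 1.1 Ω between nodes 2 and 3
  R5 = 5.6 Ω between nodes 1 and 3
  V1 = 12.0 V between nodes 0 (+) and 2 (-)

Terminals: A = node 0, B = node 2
Nodal analysis, taking node 2 as the 0 V reference.
Source V1 fixes V_0 = 12 V.
KCL at each unknown node (sum of currents leaving = 0; resistances in Ω):
  Node 1: (V_1 - 12)/51 + (V_1 - 0)/3.3 + (V_1 - V_3)/5.6 = 0
  Node 3: (V_3 - 12)/270 + (V_3 - 0)/1.1 + (V_3 - V_1)/5.6 = 0
Collecting terms (coefficients in siemens):
  0.5012·V_1 - 0.1786·V_3 = 0.2353
  1.091·V_3 - 0.1786·V_1 = 0.04444
Determinant D = (0.5012)(1.091) - (-0.1786)(-0.1786) = 0.5151
V_1 = [(0.2353)(1.091) - (-0.1786)(0.04444)]/D = 0.5139 V
V_3 = [(0.5012)(0.04444) - (0.2353)(-0.1786)]/D = 0.1248 V
The requested potential is V_3 = 0.1248 V.

Final answer: V_3 = 0.1248 V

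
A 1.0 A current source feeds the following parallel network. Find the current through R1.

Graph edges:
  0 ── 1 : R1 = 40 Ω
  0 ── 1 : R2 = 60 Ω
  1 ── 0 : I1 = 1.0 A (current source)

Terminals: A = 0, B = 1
All resistors sit directly between nodes 0 and 1, so they are in parallel and share one voltage V; the full source current 1 A splits among them.
1/R_par = 1/40 + 1/60 = 0.04167 S  =>  R_par = 24 Ω
V = I × R_par = 1 × 24 = 24 V
I_R1 = V/R1 = 24/40 = 0.6 A

Final answer: 0.6 A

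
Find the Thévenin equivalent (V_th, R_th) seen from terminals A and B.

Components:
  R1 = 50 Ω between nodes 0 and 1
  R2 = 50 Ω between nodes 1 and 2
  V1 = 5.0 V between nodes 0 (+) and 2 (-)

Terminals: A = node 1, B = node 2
Step 1 — V_th is the open-circuit voltage V_A - V_B (nothing connected across the terminals).
Nodal analysis, taking node 2 as the 0 V reference.
Source V1 fixes V_0 = 5 V.
KCL at each unknown node (sum of currents leaving = 0; resistances in Ω):
  Node 1: (V_1 - 5)/50 + (V_1 - 0)/50 = 0
Collecting terms: 0.04 × V_1 = 0.1  =>  V_1 = 2.5 V
V_th = V_1 - V_2 = 2.5 - 0 = 2.5 V
Step 2 — R_th: zero the source — replace V1 by a short circuit (node 2 merges into node 0) — and find the resistance seen between A (node 1) and B (node 0).
Reduce the network between node 1 (A) and node 0 (B) by series/parallel combination:
  Rp1 = R1 ‖ R2 (parallel, both between nodes 0 and 1) = 1/(1/50 + 1/50) = 25 Ω
R_th = 25 Ω

Final answer: V_th = 2.5 V, R_th = 25 Ω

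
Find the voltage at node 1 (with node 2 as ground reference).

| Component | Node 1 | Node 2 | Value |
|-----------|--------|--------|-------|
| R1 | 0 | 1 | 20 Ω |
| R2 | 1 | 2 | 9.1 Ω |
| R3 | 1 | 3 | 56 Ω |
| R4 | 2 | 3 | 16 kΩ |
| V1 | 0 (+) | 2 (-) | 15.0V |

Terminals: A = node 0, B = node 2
Nodal analysis, taking node 2 as the 0 V reference.
Source V1 fixes V_0 = 15 V.
KCL at each unknown node (sum of currents leaving = 0; resistances in Ω):
  Node 1: (V_1 - 15)/20 + (V_1 - 0)/9.1 + (V_1 - V_3)/56 = 0
  Node 3: (V_3 - V_1)/56 + (V_3 - 0)/16000 = 0
Collecting terms (coefficients in siemens):
  0.1777·V_1 - 0.01786·V_3 = 0.75
  0.01792·V_3 - 0.01786·V_1 = 0
Determinant D = (0.1777)(0.01792) - (-0.01786)(-0.01786) = 0.002866
V_1 = [(0.75)(0.01792) - (-0.01786)(0)]/D = 4.689 V
V_3 = [(0.1777)(0) - (0.75)(-0.01786)]/D = 4.673 V
The requested potential is V_1 = 4.689 V.

Final answer: V_1 = 4.689 V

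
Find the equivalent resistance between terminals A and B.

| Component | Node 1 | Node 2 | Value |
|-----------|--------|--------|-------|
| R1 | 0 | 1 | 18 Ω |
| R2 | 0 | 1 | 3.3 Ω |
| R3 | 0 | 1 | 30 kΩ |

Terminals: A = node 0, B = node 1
Reduce the network between node 0 (A) and node 1 (B) by series/parallel combination:
  Rp1 = R1 ‖ R2 ‖ R3 (parallel, all between nodes 0 and 1) = 1/(1/18 + 1/3.3 + 1/30000) = 2.788 Ω
R_eq = 2.788 Ω

Final answer: 2.788 Ω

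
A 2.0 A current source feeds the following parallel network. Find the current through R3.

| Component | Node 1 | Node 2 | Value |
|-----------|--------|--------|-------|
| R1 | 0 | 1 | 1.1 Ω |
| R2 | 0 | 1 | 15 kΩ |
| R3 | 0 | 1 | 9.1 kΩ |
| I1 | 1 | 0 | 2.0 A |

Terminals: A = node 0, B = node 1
All resistors sit directly between nodes 0 and 1, so they are in parallel and share one voltage V; the full source current 2 A splits among them.
1/R_par = 1/1.1 + 1/15000 + 1/9100 = 0.9093 S  =>  R_par = 1.1 Ω
V = I × R_par = 2 × 1.1 = 2.2 V
I_R3 = V/R3 = 2.2/9100 = 0.0002417 A

Final answer: 0.0002417 A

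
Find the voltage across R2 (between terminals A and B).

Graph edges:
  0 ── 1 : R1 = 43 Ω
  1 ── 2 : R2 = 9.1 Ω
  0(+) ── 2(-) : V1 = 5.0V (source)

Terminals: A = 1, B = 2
R1 and R2 are in series across V1 (node 0 → node 1 → node 2), and the output A–B is taken across R2, so this is a voltage divider.
Series current: I = V1/(R1 + R2) = 5/(43 + 9.1) = 5/52.1 = 0.09597 A
V_R2 = I × R2 = V1 × R2/(R1 + R2) = 5 × 9.1/52.1 = 0.8733 V

Final answer: 0.8733 V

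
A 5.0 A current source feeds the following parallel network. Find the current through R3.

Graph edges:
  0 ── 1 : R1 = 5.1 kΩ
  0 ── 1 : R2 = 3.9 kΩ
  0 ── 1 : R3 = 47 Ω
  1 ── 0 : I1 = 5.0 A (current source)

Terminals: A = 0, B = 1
All resistors sit directly between nodes 0 and 1, so they are in parallel and share one voltage V; the full source current 5 A splits among them.
1/R_par = 1/5100 + 1/3900 + 1/47 = 0.02173 S  =>  R_par = 46.02 Ω
V = I × R_par = 5 × 46.02 = 230.1 V
I_R3 = V/R3 = 230.1/47 = 4.896 A

Final answer: 4.896 A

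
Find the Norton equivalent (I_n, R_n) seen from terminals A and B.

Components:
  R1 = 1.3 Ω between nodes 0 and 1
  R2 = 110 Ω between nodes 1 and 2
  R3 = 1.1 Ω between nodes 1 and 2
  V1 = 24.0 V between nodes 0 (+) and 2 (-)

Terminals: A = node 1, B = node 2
Find the Thévenin equivalent first; then I_n = V_th/R_th and R_n = R_th.
Step 1 — V_th is the open-circuit voltage V_A - V_B (nothing connected across the terminals).
Nodal analysis, taking node 2 as the 0 V reference.
Source V1 fixes V_0 = 24 V.
KCL at each unknown node (sum of currents leaving = 0; resistances in Ω):
  Node 1: (V_1 - 24)/1.3 + (V_1 - 0)/110 + (V_1 - 0)/1.1 = 0
Collecting terms: 1.687 × V_1 = 18.46  =>  V_1 = 10.94 V
V_th = V_1 - V_2 = 10.94 - 0 = 10.94 V
Step 2 — R_th: zero the source — replace V1 by a short circuit (node 2 merges into node 0) — and find the resistance seen between A (node 1) and B (node 0).
Reduce the network between node 1 (A) and node 0 (B) by series/parallel combination:
  Rp1 = R1 ‖ R2 ‖ R3 (parallel, all between nodes 0 and 1) = 1/(1/1.3 + 1/110 + 1/1.1) = 0.5926 Ω
R_th = 0.5926 Ω
I_n = V_th/R_th = 10.94/0.5926 = 18.46 A, and R_n = R_th = 0.5926 Ω

Final answer: I_n = 18.46 A, R_n = 0.5926 Ω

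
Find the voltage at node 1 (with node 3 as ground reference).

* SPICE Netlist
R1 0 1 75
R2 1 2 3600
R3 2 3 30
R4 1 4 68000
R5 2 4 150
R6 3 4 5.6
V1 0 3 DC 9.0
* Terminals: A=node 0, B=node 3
Nodal analysis, taking node 3 as the 0 V reference.
Source V1 fixes V_0 = 9 V.
KCL at each unknown node (sum of currents leaving = 0; resistances in Ω):
  Node 1: (V_1 - 9)/75 + (V_1 - V_2)/3600 + (V_1 - V_4)/68000 = 0
  Node 2: (V_2 - V_1)/3600 + (V_2 - 0)/30 + (V_2 - V_4)/150 = 0
  Node 4: (V_4 - V_1)/68000 + (V_4 - V_2)/150 + (V_4 - 0)/5.6 = 0
Collecting terms (coefficients in siemens):
  0.01363·V_1 - 0.0002778·V_2 - 0.00001471·V_4 = 0.12
  0.04028·V_2 - 0.0002778·V_1 - 0.006667·V_4 = 0
  0.1853·V_4 - 0.00001471·V_1 - 0.006667·V_2 = 0
Solving these 3 simultaneous equations (Gaussian elimination) gives:
  V_1 = 8.808 V, V_2 = 0.06123 V, V_4 = 0.002903 V
The requested potential is V_1 = 8.808 V.

Final answer: V_1 = 8.808 V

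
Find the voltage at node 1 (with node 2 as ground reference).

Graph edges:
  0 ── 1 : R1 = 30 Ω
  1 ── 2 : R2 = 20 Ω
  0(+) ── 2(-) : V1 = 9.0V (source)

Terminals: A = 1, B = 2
Nodal analysis, taking node 2 as the 0 V reference.
Source V1 fixes V_0 = 9 V.
KCL at each unknown node (sum of currents leaving = 0; resistances in Ω):
  Node 1: (V_1 - 9)/30 + (V_1 - 0)/20 = 0
Collecting terms: 0.08333 × V_1 = 0.3  =>  V_1 = 3.6 V
The requested potential is V_1 = 3.6 V.

Final answer: V_1 = 3.6 V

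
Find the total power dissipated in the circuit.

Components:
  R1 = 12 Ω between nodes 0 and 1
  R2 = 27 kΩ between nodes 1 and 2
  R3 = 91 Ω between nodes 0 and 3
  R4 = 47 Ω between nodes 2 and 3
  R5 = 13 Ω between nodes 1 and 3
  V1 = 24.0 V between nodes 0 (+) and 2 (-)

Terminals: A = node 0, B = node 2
Nodal analysis, taking node 2 as the 0 V reference.
Source V1 fixes V_0 = 24 V.
KCL at each unknown node (sum of currents leaving = 0; resistances in Ω):
  Node 1: (V_1 - 24)/12 + (V_1 - 0)/27000 + (V_1 - V_3)/13 = 0
  Node 3: (V_3 - 24)/91 + (V_3 - 0)/47 + (V_3 - V_1)/13 = 0
Collecting terms (coefficients in siemens):
  0.1603·V_1 - 0.07692·V_3 = 2
  0.1092·V_3 - 0.07692·V_1 = 0.2637
Determinant D = (0.1603)(0.1092) - (-0.07692)(-0.07692) = 0.01159
V_1 = [(2)(0.1092) - (-0.07692)(0.2637)]/D = 20.6 V
V_3 = [(0.1603)(0.2637) - (2)(-0.07692)]/D = 16.93 V
Power in each resistor, P = (ΔV)²/R:
  P_R1 = (24 - 20.6)²/12 = 0.9627 W
  P_R2 = (20.6 - 0)²/27000 = 0.01572 W
  P_R3 = (24 - 16.93)²/91 = 0.5495 W
  P_R4 = (0 - 16.93)²/47 = 6.098 W
  P_R5 = (20.6 - 16.93)²/13 = 1.037 W
P_total = P_R1 + P_R2 + P_R3 + P_R4 + P_R5 = 8.663 W

Final answer: 8.663 W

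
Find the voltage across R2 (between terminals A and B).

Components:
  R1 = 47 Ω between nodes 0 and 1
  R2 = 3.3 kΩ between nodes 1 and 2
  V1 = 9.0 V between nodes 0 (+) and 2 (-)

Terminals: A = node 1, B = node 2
R1 and R2 are in series across V1 (node 0 → node 1 → node 2), and the output A–B is taken across R2, so this is a voltage divider.
Series current: I = V1/(R1 + R2) = 9/(47 + 3300) = 9/3347 = 0.002689 A
V_R2 = I × R2 = V1 × R2/(R1 + R2) = 9 × 3300/3347 = 8.874 V

Final answer: 8.874 V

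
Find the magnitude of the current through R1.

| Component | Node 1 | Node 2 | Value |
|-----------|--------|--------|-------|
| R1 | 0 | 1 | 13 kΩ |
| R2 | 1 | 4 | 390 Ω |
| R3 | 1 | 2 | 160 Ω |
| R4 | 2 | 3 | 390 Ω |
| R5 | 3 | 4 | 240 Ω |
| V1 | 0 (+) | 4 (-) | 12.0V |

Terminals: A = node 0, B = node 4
Nodal analysis, taking node 4 as the 0 V reference.
Source V1 fixes V_0 = 12 V.
KCL at each unknown node (sum of currents leaving = 0; resistances in Ω):
  Node 1: (V_1 - 12)/13000 + (V_1 - 0)/390 + (V_1 - V_2)/160 = 0
  Node 2: (V_2 - V_1)/160 + (V_2 - V_3)/390 = 0
  Node 3: (V_3 - V_2)/390 + (V_3 - 0)/240 = 0
Collecting terms (coefficients in siemens):
  0.008891·V_1 - 0.00625·V_2 = 0.0009231
  0.008814·V_2 - 0.00625·V_1 - 0.002564·V_3 = 0
  0.006731·V_3 - 0.002564·V_2 = 0
Solving these 3 simultaneous equations (Gaussian elimination) gives:
  V_1 = 0.2363 V, V_2 = 0.1884 V, V_3 = 0.07178 V
I_R1 = (V_0 - V_1)/R1 = (12 - 0.2363)/13000 = 0.0009049 A
|I_R1| = 0.0009049 A

Final answer: |I_R1| = 0.0009049 A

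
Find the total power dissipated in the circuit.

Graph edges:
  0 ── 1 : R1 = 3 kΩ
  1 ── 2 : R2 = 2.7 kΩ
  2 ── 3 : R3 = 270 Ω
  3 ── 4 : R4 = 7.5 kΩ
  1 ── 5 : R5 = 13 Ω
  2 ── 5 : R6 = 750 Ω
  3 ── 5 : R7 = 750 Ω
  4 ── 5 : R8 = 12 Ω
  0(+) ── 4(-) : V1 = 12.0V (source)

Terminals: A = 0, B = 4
Nodal analysis, taking node 4 as the 0 V reference.
Source V1 fixes V_0 = 12 V.
KCL at each unknown node (sum of currents leaving = 0; resistances in Ω):
  Node 1: (V_1 - 12)/3000 + (V_1 - V_2)/2700 + (V_1 - V_5)/13 = 0
  Node 2: (V_2 - V_1)/2700 + (V_2 - V_3)/270 + (V_2 - V_5)/750 = 0
  Node 3: (V_3 - V_2)/270 + (V_3 - 0)/7500 + (V_3 - V_5)/750 = 0
  Node 5: (V_5 - V_1)/13 + (V_5 - V_2)/750 + (V_5 - V_3)/750 + (V_5 - 0)/12 = 0
Collecting terms (coefficients in siemens):
  0.07763·V_1 - 0.0003704·V_2 - 0.07692·V_5 = 0.004
  0.005407·V_2 - 0.0003704·V_1 - 0.003704·V_3 - 0.001333·V_5 = 0
  0.00517·V_3 - 0.003704·V_2 - 0.001333·V_5 = 0
  0.1629·V_5 - 0.07692·V_1 - 0.001333·V_2 - 0.001333·V_3 = 0
Solving these 4 simultaneous equations (Gaussian elimination) gives:
  V_1 = 0.09887 V, V_2 = 0.05278 V, V_3 = 0.05006 V, V_5 = 0.04752 V
Power in each resistor, P = (ΔV)²/R:
  P_R1 = (12 - 0.09887)²/3000 = 0.04721 W
  P_R2 = (0.09887 - 0.05278)²/2700 = 0.0000007869 W
  P_R3 = (0.05278 - 0.05006)²/270 = 0.00000002734 W
  P_R4 = (0.05006 - 0)²/7500 = 0.0000003342 W
  P_R5 = (0.09887 - 0.04752)²/13 = 0.0002028 W
  P_R6 = (0.05278 - 0.04752)²/750 = 0.00000003685 W
  P_R7 = (0.05006 - 0.04752)²/750 = 0.000000008603 W
  P_R8 = (0 - 0.04752)²/12 = 0.0001882 W
P_total = P_R1 + P_R2 + P_R3 + P_R4 + P_R5 + P_R6 + P_R7 + P_R8 = 0.0476 W

Final answer: 0.0476 W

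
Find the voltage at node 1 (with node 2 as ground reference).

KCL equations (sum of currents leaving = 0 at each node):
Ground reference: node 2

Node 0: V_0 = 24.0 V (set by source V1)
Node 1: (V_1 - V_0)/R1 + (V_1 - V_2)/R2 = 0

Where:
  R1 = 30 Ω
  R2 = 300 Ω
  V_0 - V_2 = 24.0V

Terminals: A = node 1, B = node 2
Nodal analysis, taking node 2 as the 0 V reference.
Source V1 fixes V_0 = 24 V.
KCL at each unknown node (sum of currents leaving = 0; resistances in Ω):
  Node 1: (V_1 - 24)/30 + (V_1 - 0)/300 = 0
Collecting terms: 0.03667 × V_1 = 0.8  =>  V_1 = 21.82 V
The requested potential is V_1 = 21.82 V.

Final answer: V_1 = 21.82 V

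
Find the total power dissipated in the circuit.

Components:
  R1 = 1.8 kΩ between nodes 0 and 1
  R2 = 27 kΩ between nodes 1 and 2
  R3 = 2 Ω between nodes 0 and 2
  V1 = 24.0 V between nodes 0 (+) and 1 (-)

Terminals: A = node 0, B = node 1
Nodal analysis, taking node 1 as the 0 V reference.
Source V1 fixes V_0 = 24 V.
KCL at each unknown node (sum of currents leaving = 0; resistances in Ω):
  Node 2: (V_2 - 0)/27000 + (V_2 - 24)/2 = 0
Collecting terms: 0.5 × V_2 = 12  =>  V_2 = 24 V
Power in each resistor, P = (ΔV)²/R:
  P_R1 = (24 - 0)²/1800 = 0.32 W
  P_R2 = (0 - 24)²/27000 = 0.02133 W
  P_R3 = (24 - 24)²/2 = 0.00000158 W
P_total = P_R1 + P_R2 + P_R3 = 0.3413 W

Final answer: 0.3413 W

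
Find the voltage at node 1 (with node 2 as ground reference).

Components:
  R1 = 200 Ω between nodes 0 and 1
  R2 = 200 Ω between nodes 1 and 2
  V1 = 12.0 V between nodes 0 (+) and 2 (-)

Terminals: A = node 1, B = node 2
Nodal analysis, taking node 2 as the 0 V reference.
Source V1 fixes V_0 = 12 V.
KCL at each unknown node (sum of currents leaving = 0; resistances in Ω):
  Node 1: (V_1 - 12)/200 + (V_1 - 0)/200 = 0
Collecting terms: 0.01 × V_1 = 0.06  =>  V_1 = 6 V
The requested potential is V_1 = 6 V.

Final answer: V_1 = 6 V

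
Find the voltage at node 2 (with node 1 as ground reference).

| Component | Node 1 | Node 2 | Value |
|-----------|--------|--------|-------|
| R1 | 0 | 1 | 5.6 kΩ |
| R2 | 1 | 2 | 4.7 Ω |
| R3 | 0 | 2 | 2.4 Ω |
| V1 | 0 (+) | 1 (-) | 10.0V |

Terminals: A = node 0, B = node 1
Nodal analysis, taking node 1 as the 0 V reference.
Source V1 fixes V_0 = 10 V.
KCL at each unknown node (sum of currents leaving = 0; resistances in Ω):
  Node 2: (V_2 - 0)/4.7 + (V_2 - 10)/2.4 = 0
Collecting terms: 0.6294 × V_2 = 4.167  =>  V_2 = 6.62 V
The requested potential is V_2 = 6.62 V.

Final answer: V_2 = 6.62 V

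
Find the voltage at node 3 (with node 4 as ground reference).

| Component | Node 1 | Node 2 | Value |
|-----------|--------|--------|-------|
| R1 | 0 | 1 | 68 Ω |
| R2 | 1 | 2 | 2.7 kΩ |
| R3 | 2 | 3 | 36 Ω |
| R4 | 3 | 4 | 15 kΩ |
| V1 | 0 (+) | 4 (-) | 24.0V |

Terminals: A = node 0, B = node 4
Nodal analysis, taking node 4 as the 0 V reference.
Source V1 fixes V_0 = 24 V.
KCL at each unknown node (sum of currents leaving = 0; resistances in Ω):
  Node 1: (V_1 - 24)/68 + (V_1 - V_2)/2700 = 0
  Node 2: (V_2 - V_1)/2700 + (V_2 - V_3)/36 = 0
  Node 3: (V_3 - V_2)/36 + (V_3 - 0)/15000 = 0
Collecting terms (coefficients in siemens):
  0.01508·V_1 - 0.0003704·V_2 = 0.3529
  0.02815·V_2 - 0.0003704·V_1 - 0.02778·V_3 = 0
  0.02784·V_3 - 0.02778·V_2 = 0
Solving these 3 simultaneous equations (Gaussian elimination) gives:
  V_1 = 23.91 V, V_2 = 20.27 V, V_3 = 20.22 V
The requested potential is V_3 = 20.22 V.

Final answer: V_3 = 20.22 V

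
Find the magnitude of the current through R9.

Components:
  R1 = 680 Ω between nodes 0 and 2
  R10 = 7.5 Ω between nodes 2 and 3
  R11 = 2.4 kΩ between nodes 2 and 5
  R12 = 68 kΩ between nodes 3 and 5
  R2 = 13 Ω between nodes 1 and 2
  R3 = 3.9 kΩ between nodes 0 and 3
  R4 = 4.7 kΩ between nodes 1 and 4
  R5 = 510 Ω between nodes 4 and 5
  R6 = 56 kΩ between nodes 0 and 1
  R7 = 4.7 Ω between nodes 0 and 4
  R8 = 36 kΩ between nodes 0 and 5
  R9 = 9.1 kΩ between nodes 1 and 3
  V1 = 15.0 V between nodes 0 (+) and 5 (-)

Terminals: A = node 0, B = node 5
Nodal analysis, taking node 5 as the 0 V reference.
Source V1 fixes V_0 = 15 V.
KCL at each unknown node (sum of currents leaving = 0; resistances in Ω):
  Node 1: (V_1 - V_2)/13 + (V_1 - V_4)/4700 + (V_1 - 15)/56000 + (V_1 - V_3)/9100 = 0
  Node 2: (V_2 - 15)/680 + (V_2 - V_1)/13 + (V_2 - V_3)/7.5 + (V_2 - 0)/2400 = 0
  Node 3: (V_3 - 15)/3900 + (V_3 - V_1)/9100 + (V_3 - V_2)/7.5 + (V_3 - 0)/68000 = 0
  Node 4: (V_4 - V_1)/4700 + (V_4 - 0)/510 + (V_4 - 15)/4.7 = 0
Collecting terms (coefficients in siemens):
  0.07726·V_1 - 0.07692·V_2 - 0.0001099·V_3 - 0.0002128·V_4 = 0.0002679
  0.2121·V_2 - 0.07692·V_1 - 0.1333·V_3 = 0.02206
  0.1337·V_3 - 0.0001099·V_1 - 0.1333·V_2 = 0.003846
  0.2149·V_4 - 0.0002128·V_1 = 3.191
Solving these 4 simultaneous equations (Gaussian elimination) gives:
  V_1 = 12.29 V, V_2 = 12.28 V, V_3 = 12.28 V, V_4 = 14.86 V
I_R9 = (V_1 - V_3)/R9 = (12.29 - 12.28)/9100 = 0.0000004253 A
|I_R9| = 0.0000004253 A

Final answer: |I_R9| = 4.253e-07 A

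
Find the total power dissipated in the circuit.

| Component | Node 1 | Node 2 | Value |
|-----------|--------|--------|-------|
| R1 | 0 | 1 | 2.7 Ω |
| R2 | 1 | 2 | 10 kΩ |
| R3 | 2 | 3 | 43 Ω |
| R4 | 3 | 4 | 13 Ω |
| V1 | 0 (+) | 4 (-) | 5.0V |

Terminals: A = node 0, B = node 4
Nodal analysis, taking node 4 as the 0 V reference.
Source V1 fixes V_0 = 5 V.
KCL at each unknown node (sum of currents leaving = 0; resistances in Ω):
  Node 1: (V_1 - 5)/2.7 + (V_1 - V_2)/10000 = 0
  Node 2: (V_2 - V_1)/10000 + (V_2 - V_3)/43 = 0
  Node 3: (V_3 - V_2)/43 + (V_3 - 0)/13 = 0
Collecting terms (coefficients in siemens):
  0.3705·V_1 - 0.0001·V_2 = 1.852
  0.02336·V_2 - 0.0001·V_1 - 0.02326·V_3 = 0
  0.1002·V_3 - 0.02326·V_2 = 0
Solving these 3 simultaneous equations (Gaussian elimination) gives:
  V_1 = 4.999 V, V_2 = 0.02784 V, V_3 = 0.006462 V
Power in each resistor, P = (ΔV)²/R:
  P_R1 = (5 - 4.999)²/2.7 = 0.0000006671 W
  P_R2 = (4.999 - 0.02784)²/10000 = 0.002471 W
  P_R3 = (0.02784 - 0.006462)²/43 = 0.00001062 W
  P_R4 = (0.006462 - 0)²/13 = 0.000003212 W
P_total = P_R1 + P_R2 + P_R3 + P_R4 = 0.002485 W

Final answer: 0.002485 W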